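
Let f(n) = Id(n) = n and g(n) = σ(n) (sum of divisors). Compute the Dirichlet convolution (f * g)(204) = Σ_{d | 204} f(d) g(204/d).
(Id * σ)(204) = 4165

Divisors of 204: [1, 2, 3, 4, 6, 12, 17, 34, 51, 68, 102, 204]. For each d | 204:
  d = 1: Id(1) · σ(204/1) = 1 · 504 = 504
  d = 2: Id(2) · σ(204/2) = 2 · 216 = 432
  d = 3: Id(3) · σ(204/3) = 3 · 126 = 378
  d = 4: Id(4) · σ(204/4) = 4 · 72 = 288
  d = 6: Id(6) · σ(204/6) = 6 · 54 = 324
  d = 12: Id(12) · σ(204/12) = 12 · 18 = 216
  d = 17: Id(17) · σ(204/17) = 17 · 28 = 476
  d = 34: Id(34) · σ(204/34) = 34 · 12 = 408
  d = 51: Id(51) · σ(204/51) = 51 · 7 = 357
  d = 68: Id(68) · σ(204/68) = 68 · 4 = 272
  d = 102: Id(102) · σ(204/102) = 102 · 3 = 306
  d = 204: Id(204) · σ(204/204) = 204 · 1 = 204
Summing: (Id * σ)(204) = 504 + 432 + 378 + 288 + 324 + 216 + 476 + 408 + 357 + 272 + 306 + 204 = 4165.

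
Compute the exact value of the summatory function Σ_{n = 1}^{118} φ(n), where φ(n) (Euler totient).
Σ_{n ≤ 118} φ(n) = 4258

Compute φ(n) for each 1 ≤ n ≤ 118: φ(1) = 1, φ(2) = 1, φ(3) = 2, φ(4) = 2, φ(5) = 4, φ(6) = 2, φ(7) = 6, φ(8) = 4, φ(9) = 6, φ(10) = 4, φ(11) = 10, φ(12) = 4, φ(13) = 12, φ(14) = 6, φ(15) = 8, φ(16) = 8, φ(17) = 16, φ(18) = 6, φ(19) = 18, φ(20) = 8, φ(21) = 12, φ(22) = 10, φ(23) = 22, φ(24) = 8, φ(25) = 20, φ(26) = 12, φ(27) = 18, φ(28) = 12, φ(29) = 28, φ(30) = 8, φ(31) = 30, φ(32) = 16, φ(33) = 20, φ(34) = 16, φ(35) = 24, φ(36) = 12, φ(37) = 36, φ(38) = 18, φ(39) = 24, φ(40) = 16, φ(41) = 40, φ(42) = 12, φ(43) = 42, φ(44) = 20, φ(45) = 24, φ(46) = 22, φ(47) = 46, φ(48) = 16, φ(49) = 42, φ(50) = 20, φ(51) = 32, φ(52) = 24, φ(53) = 52, φ(54) = 18, φ(55) = 40, φ(56) = 24, φ(57) = 36, φ(58) = 28, φ(59) = 58, φ(60) = 16, φ(61) = 60, φ(62) = 30, φ(63) = 36, φ(64) = 32, φ(65) = 48, φ(66) = 20, φ(67) = 66, φ(68) = 32, φ(69) = 44, φ(70) = 24, φ(71) = 70, φ(72) = 24, φ(73) = 72, φ(74) = 36, φ(75) = 40, φ(76) = 36, φ(77) = 60, φ(78) = 24, φ(79) = 78, φ(80) = 32, φ(81) = 54, φ(82) = 40, φ(83) = 82, φ(84) = 24, φ(85) = 64, φ(86) = 42, φ(87) = 56, φ(88) = 40, φ(89) = 88, φ(90) = 24, φ(91) = 72, φ(92) = 44, φ(93) = 60, φ(94) = 46, φ(95) = 72, φ(96) = 32, φ(97) = 96, φ(98) = 42, φ(99) = 60, φ(100) = 40, φ(101) = 100, φ(102) = 32, φ(103) = 102, φ(104) = 48, φ(105) = 48, φ(106) = 52, φ(107) = 106, φ(108) = 36, φ(109) = 108, φ(110) = 40, φ(111) = 72, φ(112) = 48, φ(113) = 112, φ(114) = 36, φ(115) = 88, φ(116) = 56, φ(117) = 72, φ(118) = 58. Summing all 118 values: 4258. (Average order: Σ_{n ≤ x} φ(n) ~ (3/π²) x². For x = 118, (3/π²)·118² ≈ 4232.39.)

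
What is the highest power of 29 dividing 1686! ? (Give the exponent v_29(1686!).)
v_29(1686!) = 60

Legendre's formula: v_p(n!) = Σ_{k ≥ 1} ⌊n / p^k⌋. For p = 29, n = 1686, the terms are:
  ⌊1686/29^1⌋ = ⌊1686/29⌋ = 58
  ⌊1686/29^2⌋ = ⌊1686/841⌋ = 2
(the next term ⌊1686/29^3⌋ = 0, terminating the sum). Summing: v_29(1686!) = 58 + 2 = 60.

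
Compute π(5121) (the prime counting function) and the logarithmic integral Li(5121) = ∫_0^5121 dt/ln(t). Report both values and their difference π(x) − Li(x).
π(5121) = 685;  Li(5121) ≈ 698.47;  π(x) − Li(x) ≈ -13.47.

Direct count of primes ≤ 5121 gives π(5121) = 685. Numerical evaluation of the logarithmic integral gives Li(5121) ≈ 698.47. The difference π(x) − Li(x) ≈ -13.47 is typically negative for small/moderate x (Li(x) overestimates), though Littlewood's theorem shows this sign changes infinitely often.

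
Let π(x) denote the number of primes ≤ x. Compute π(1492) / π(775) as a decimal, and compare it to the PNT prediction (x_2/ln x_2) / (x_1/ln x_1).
π(1492)/π(775) = 237/137 ≈ 1.7299;  PNT prediction ≈ 1.7526.

π(775) = 137 and π(1492) = 237, so π(1492)/π(775) ≈ 1.7299. The PNT-predicted ratio is (1492/ln(1492)) / (775/ln(775)) ≈ 1.7526. The two agree to within a few percent, as expected.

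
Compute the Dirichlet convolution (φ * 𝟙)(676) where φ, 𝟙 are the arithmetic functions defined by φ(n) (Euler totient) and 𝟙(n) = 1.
(φ * 𝟙)(676) = 676

Divisors of 676: [1, 2, 4, 13, 26, 52, 169, 338, 676]. For each d | 676:
  d = 1: φ(1) · 𝟙(676/1) = 1 · 1 = 1
  d = 2: φ(2) · 𝟙(676/2) = 1 · 1 = 1
  d = 4: φ(4) · 𝟙(676/4) = 2 · 1 = 2
  d = 13: φ(13) · 𝟙(676/13) = 12 · 1 = 12
  d = 26: φ(26) · 𝟙(676/26) = 12 · 1 = 12
  d = 52: φ(52) · 𝟙(676/52) = 24 · 1 = 24
  d = 169: φ(169) · 𝟙(676/169) = 156 · 1 = 156
  d = 338: φ(338) · 𝟙(676/338) = 156 · 1 = 156
  d = 676: φ(676) · 𝟙(676/676) = 312 · 1 = 312
Summing: (φ * 𝟙)(676) = 1 + 1 + 2 + 12 + 12 + 24 + 156 + 156 + 312 = 676.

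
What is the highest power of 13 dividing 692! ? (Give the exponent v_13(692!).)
v_13(692!) = 57

Legendre's formula: v_p(n!) = Σ_{k ≥ 1} ⌊n / p^k⌋. For p = 13, n = 692, the terms are:
  ⌊692/13^1⌋ = ⌊692/13⌋ = 53
  ⌊692/13^2⌋ = ⌊692/169⌋ = 4
(the next term ⌊692/13^3⌋ = 0, terminating the sum). Summing: v_13(692!) = 53 + 4 = 57.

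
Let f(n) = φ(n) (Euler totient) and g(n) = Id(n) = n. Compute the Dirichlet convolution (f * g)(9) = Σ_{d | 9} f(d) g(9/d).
(φ * Id)(9) = 21

Divisors of 9: [1, 3, 9]. For each d | 9:
  d = 1: φ(1) · Id(9/1) = 1 · 9 = 9
  d = 3: φ(3) · Id(9/3) = 2 · 3 = 6
  d = 9: φ(9) · Id(9/9) = 6 · 1 = 6
Summing: (φ * Id)(9) = 9 + 6 + 6 = 21.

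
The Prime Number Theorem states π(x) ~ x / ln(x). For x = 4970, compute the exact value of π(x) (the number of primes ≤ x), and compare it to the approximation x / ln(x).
π(4970) = 665;  x/ln(x) ≈ 583.94;  relative error ≈ 12.19%.

Directly count primes up to 4970: π(4970) = 665. The PNT approximation gives 4970/ln(4970) ≈ 4970/8.51118 ≈ 583.94. Relative error (π(x) − x/ln(x)) / π(x) ≈ 12.19%; the approximation is known to undercount slightly (Li(x) is a better estimate).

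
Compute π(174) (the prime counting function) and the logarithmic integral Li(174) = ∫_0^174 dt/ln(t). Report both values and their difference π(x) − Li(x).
π(174) = 40;  Li(174) ≈ 45.22;  π(x) − Li(x) ≈ -5.22.

Direct count of primes ≤ 174 gives π(174) = 40. Numerical evaluation of the logarithmic integral gives Li(174) ≈ 45.22. The difference π(x) − Li(x) ≈ -5.22 is typically negative for small/moderate x (Li(x) overestimates), though Littlewood's theorem shows this sign changes infinitely often.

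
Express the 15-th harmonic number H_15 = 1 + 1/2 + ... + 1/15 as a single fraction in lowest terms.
H_15 = 1195757/360360

Direct summation: H_15 = 1 + 1/2 + ... + 1/15. The least common denominator is lcm(1, ..., 15) = 360360; over this denominator the numerator is 360360 + 180180 + 120120 + 90090 + 72072 + 60060 + 51480 + 45045 + 40040 + 36036 + 32760 + 30030 + 27720 + 25740 + 24024 = 1195757, so H_15 = 1195757/360360 (already in lowest terms) ≈ 3.31823. (The PNT-adjacent estimate ln(15) + γ ≈ 3.28527 matches within O(1/n).)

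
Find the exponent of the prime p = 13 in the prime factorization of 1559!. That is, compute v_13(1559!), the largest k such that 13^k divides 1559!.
v_13(1559!) = 128

Legendre's formula: v_p(n!) = Σ_{k ≥ 1} ⌊n / p^k⌋. For p = 13, n = 1559, the terms are:
  ⌊1559/13^1⌋ = ⌊1559/13⌋ = 119
  ⌊1559/13^2⌋ = ⌊1559/169⌋ = 9
(the next term ⌊1559/13^3⌋ = 0, terminating the sum). Summing: v_13(1559!) = 119 + 9 = 128.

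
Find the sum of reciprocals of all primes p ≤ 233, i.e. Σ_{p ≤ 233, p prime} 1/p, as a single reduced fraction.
Σ 1/p = 8762990377702925264993654890050782886250854676753323401606562622367345144099360398279019780479/4445236185272185438169240794291312557432222642727183809026451438704160103479600800432029464270

π(233) = 51, so the primes ≤ 233 are [2, 3, 5, 7, 11, 13, 17, 19, 23, 29, 31, 37, 41, 43, 47, 53, 59, 61, 67, 71, 73, 79, 83, 89, 97, 101, 103, 107, 109, 113, 127, 131, 137, 139, 149, 151, 157, 163, 167, 173, 179, 181, 191, 193, 197, 199, 211, 223, 227, 229, 233]. Summing 1/p over these primes: 8762990377702925264993654890050782886250854676753323401606562622367345144099360398279019780479/4445236185272185438169240794291312557432222642727183809026451438704160103479600800432029464270 ≈ 1.9713. Mertens estimate ln ln(233) + 0.2615 ≈ 1.9573.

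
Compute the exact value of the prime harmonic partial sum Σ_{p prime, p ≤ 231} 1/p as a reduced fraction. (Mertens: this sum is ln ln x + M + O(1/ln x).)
Σ 1/p = 37527519788898476695193360507423991967783840502510585362878348092116031948860199524739442233/19078266889580195013601891820992757757219839668357012055907516904309700014933909014729740190

π(231) = 50, so the primes ≤ 231 are [2, 3, 5, 7, 11, 13, 17, 19, 23, 29, 31, 37, 41, 43, 47, 53, 59, 61, 67, 71, 73, 79, 83, 89, 97, 101, 103, 107, 109, 113, 127, 131, 137, 139, 149, 151, 157, 163, 167, 173, 179, 181, 191, 193, 197, 199, 211, 223, 227, 229]. Summing 1/p over these primes: 37527519788898476695193360507423991967783840502510585362878348092116031948860199524739442233/19078266889580195013601891820992757757219839668357012055907516904309700014933909014729740190 ≈ 1.9670. Mertens estimate ln ln(231) + 0.2615 ≈ 1.9557.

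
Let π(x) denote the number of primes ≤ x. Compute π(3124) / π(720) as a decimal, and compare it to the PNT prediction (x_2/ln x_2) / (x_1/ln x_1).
π(3124)/π(720) = 445/128 ≈ 3.4766;  PNT prediction ≈ 3.5475.

π(720) = 128 and π(3124) = 445, so π(3124)/π(720) ≈ 3.4766. The PNT-predicted ratio is (3124/ln(3124)) / (720/ln(720)) ≈ 3.5475. The two agree to within a few percent, as expected.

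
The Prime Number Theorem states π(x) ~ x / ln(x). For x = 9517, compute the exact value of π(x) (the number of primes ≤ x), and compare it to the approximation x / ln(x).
π(9517) = 1178;  x/ln(x) ≈ 1038.88;  relative error ≈ 11.81%.

Directly count primes up to 9517: π(9517) = 1178. The PNT approximation gives 9517/ln(9517) ≈ 9517/9.16083 ≈ 1038.88. Relative error (π(x) − x/ln(x)) / π(x) ≈ 11.81%; the approximation is known to undercount slightly (Li(x) is a better estimate).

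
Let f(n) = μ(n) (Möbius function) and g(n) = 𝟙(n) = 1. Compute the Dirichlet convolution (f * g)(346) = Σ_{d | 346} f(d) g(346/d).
(μ * 𝟙)(346) = 0

Divisors of 346: [1, 2, 173, 346]. For each d | 346:
  d = 1: μ(1) · 𝟙(346/1) = 1 · 1 = 1
  d = 2: μ(2) · 𝟙(346/2) = -1 · 1 = -1
  d = 173: μ(173) · 𝟙(346/173) = -1 · 1 = -1
  d = 346: μ(346) · 𝟙(346/346) = 1 · 1 = 1
Summing: (μ * 𝟙)(346) = 1 + -1 + -1 + 1 = 0.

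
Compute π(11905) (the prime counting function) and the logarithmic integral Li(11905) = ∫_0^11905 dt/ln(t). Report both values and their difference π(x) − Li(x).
π(11905) = 1426;  Li(11905) ≈ 1450.98;  π(x) − Li(x) ≈ -24.98.

Direct count of primes ≤ 11905 gives π(11905) = 1426. Numerical evaluation of the logarithmic integral gives Li(11905) ≈ 1450.98. The difference π(x) − Li(x) ≈ -24.98 is typically negative for small/moderate x (Li(x) overestimates), though Littlewood's theorem shows this sign changes infinitely often.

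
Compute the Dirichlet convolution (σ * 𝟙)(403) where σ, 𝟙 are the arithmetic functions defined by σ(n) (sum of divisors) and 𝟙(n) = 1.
(σ * 𝟙)(403) = 495

Divisors of 403: [1, 13, 31, 403]. For each d | 403:
  d = 1: σ(1) · 𝟙(403/1) = 1 · 1 = 1
  d = 13: σ(13) · 𝟙(403/13) = 14 · 1 = 14
  d = 31: σ(31) · 𝟙(403/31) = 32 · 1 = 32
  d = 403: σ(403) · 𝟙(403/403) = 448 · 1 = 448
Summing: (σ * 𝟙)(403) = 1 + 14 + 32 + 448 = 495.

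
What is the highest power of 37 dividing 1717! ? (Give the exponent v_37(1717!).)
v_37(1717!) = 47

Legendre's formula: v_p(n!) = Σ_{k ≥ 1} ⌊n / p^k⌋. For p = 37, n = 1717, the terms are:
  ⌊1717/37^1⌋ = ⌊1717/37⌋ = 46
  ⌊1717/37^2⌋ = ⌊1717/1369⌋ = 1
(the next term ⌊1717/37^3⌋ = 0, terminating the sum). Summing: v_37(1717!) = 46 + 1 = 47.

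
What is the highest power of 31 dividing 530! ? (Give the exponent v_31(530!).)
v_31(530!) = 17

Legendre's formula: v_p(n!) = Σ_{k ≥ 1} ⌊n / p^k⌋. For p = 31, n = 530, the terms are:
  ⌊530/31^1⌋ = ⌊530/31⌋ = 17
(the next term ⌊530/31^2⌋ = 0, terminating the sum). Summing: v_31(530!) = 17 = 17.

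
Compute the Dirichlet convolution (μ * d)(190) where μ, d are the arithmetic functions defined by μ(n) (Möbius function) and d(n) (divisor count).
(μ * d)(190) = 1

Divisors of 190: [1, 2, 5, 10, 19, 38, 95, 190]. For each d | 190:
  d = 1: μ(1) · d(190/1) = 1 · 8 = 8
  d = 2: μ(2) · d(190/2) = -1 · 4 = -4
  d = 5: μ(5) · d(190/5) = -1 · 4 = -4
  d = 10: μ(10) · d(190/10) = 1 · 2 = 2
  d = 19: μ(19) · d(190/19) = -1 · 4 = -4
  d = 38: μ(38) · d(190/38) = 1 · 2 = 2
  d = 95: μ(95) · d(190/95) = 1 · 2 = 2
  d = 190: μ(190) · d(190/190) = -1 · 1 = -1
Summing: (μ * d)(190) = 8 + -4 + -4 + 2 + -4 + 2 + 2 + -1 = 1.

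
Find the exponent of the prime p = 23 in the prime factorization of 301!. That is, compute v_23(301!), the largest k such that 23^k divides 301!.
v_23(301!) = 13

Legendre's formula: v_p(n!) = Σ_{k ≥ 1} ⌊n / p^k⌋. For p = 23, n = 301, the terms are:
  ⌊301/23^1⌋ = ⌊301/23⌋ = 13
(the next term ⌊301/23^2⌋ = 0, terminating the sum). Summing: v_23(301!) = 13 = 13.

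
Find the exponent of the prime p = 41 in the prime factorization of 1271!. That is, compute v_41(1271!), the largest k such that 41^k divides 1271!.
v_41(1271!) = 31

Legendre's formula: v_p(n!) = Σ_{k ≥ 1} ⌊n / p^k⌋. For p = 41, n = 1271, the terms are:
  ⌊1271/41^1⌋ = ⌊1271/41⌋ = 31
(the next term ⌊1271/41^2⌋ = 0, terminating the sum). Summing: v_41(1271!) = 31 = 31.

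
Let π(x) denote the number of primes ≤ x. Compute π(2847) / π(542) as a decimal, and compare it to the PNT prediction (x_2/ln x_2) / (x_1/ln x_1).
π(2847)/π(542) = 413/100 ≈ 4.1300;  PNT prediction ≈ 4.1573.

π(542) = 100 and π(2847) = 413, so π(2847)/π(542) ≈ 4.1300. The PNT-predicted ratio is (2847/ln(2847)) / (542/ln(542)) ≈ 4.1573. The two agree to within a few percent, as expected.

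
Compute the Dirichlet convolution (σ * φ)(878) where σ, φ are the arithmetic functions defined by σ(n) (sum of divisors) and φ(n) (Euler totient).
(σ * φ)(878) = 3512

Divisors of 878: [1, 2, 439, 878]. For each d | 878:
  d = 1: σ(1) · φ(878/1) = 1 · 438 = 438
  d = 2: σ(2) · φ(878/2) = 3 · 438 = 1314
  d = 439: σ(439) · φ(878/439) = 440 · 1 = 440
  d = 878: σ(878) · φ(878/878) = 1320 · 1 = 1320
Summing: (σ * φ)(878) = 438 + 1314 + 440 + 1320 = 3512.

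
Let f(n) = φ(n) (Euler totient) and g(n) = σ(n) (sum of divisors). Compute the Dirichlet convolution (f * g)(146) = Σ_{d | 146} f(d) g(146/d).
(φ * σ)(146) = 584

Divisors of 146: [1, 2, 73, 146]. For each d | 146:
  d = 1: φ(1) · σ(146/1) = 1 · 222 = 222
  d = 2: φ(2) · σ(146/2) = 1 · 74 = 74
  d = 73: φ(73) · σ(146/73) = 72 · 3 = 216
  d = 146: φ(146) · σ(146/146) = 72 · 1 = 72
Summing: (φ * σ)(146) = 222 + 74 + 216 + 72 = 584.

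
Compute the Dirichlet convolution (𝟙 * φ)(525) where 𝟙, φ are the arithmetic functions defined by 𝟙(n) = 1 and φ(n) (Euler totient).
(𝟙 * φ)(525) = 525

Divisors of 525: [1, 3, 5, 7, 15, 21, 25, 35, 75, 105, 175, 525]. For each d | 525:
  d = 1: 𝟙(1) · φ(525/1) = 1 · 240 = 240
  d = 3: 𝟙(3) · φ(525/3) = 1 · 120 = 120
  d = 5: 𝟙(5) · φ(525/5) = 1 · 48 = 48
  d = 7: 𝟙(7) · φ(525/7) = 1 · 40 = 40
  d = 15: 𝟙(15) · φ(525/15) = 1 · 24 = 24
  d = 21: 𝟙(21) · φ(525/21) = 1 · 20 = 20
  d = 25: 𝟙(25) · φ(525/25) = 1 · 12 = 12
  d = 35: 𝟙(35) · φ(525/35) = 1 · 8 = 8
  d = 75: 𝟙(75) · φ(525/75) = 1 · 6 = 6
  d = 105: 𝟙(105) · φ(525/105) = 1 · 4 = 4
  d = 175: 𝟙(175) · φ(525/175) = 1 · 2 = 2
  d = 525: 𝟙(525) · φ(525/525) = 1 · 1 = 1
Summing: (𝟙 * φ)(525) = 240 + 120 + 48 + 40 + 24 + 20 + 12 + 8 + 6 + 4 + 2 + 1 = 525.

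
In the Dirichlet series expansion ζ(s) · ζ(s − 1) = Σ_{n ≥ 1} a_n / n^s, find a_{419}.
σ(419) = 420

In the product (Σ m^0/m^s)(Σ k / k^s) = Σ (Σ_{d | n} d) / n^s, the coefficient of 1/n^s is σ(n) = Σ_{d | n} d. For n = 419, divisors are [1, 419]; summing: σ(419) = 420.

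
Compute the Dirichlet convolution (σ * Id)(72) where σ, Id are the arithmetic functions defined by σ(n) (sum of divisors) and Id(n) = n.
(σ * Id)(72) = 1666

Divisors of 72: [1, 2, 3, 4, 6, 8, 9, 12, 18, 24, 36, 72]. For each d | 72:
  d = 1: σ(1) · Id(72/1) = 1 · 72 = 72
  d = 2: σ(2) · Id(72/2) = 3 · 36 = 108
  d = 3: σ(3) · Id(72/3) = 4 · 24 = 96
  d = 4: σ(4) · Id(72/4) = 7 · 18 = 126
  d = 6: σ(6) · Id(72/6) = 12 · 12 = 144
  d = 8: σ(8) · Id(72/8) = 15 · 9 = 135
  d = 9: σ(9) · Id(72/9) = 13 · 8 = 104
  d = 12: σ(12) · Id(72/12) = 28 · 6 = 168
  d = 18: σ(18) · Id(72/18) = 39 · 4 = 156
  d = 24: σ(24) · Id(72/24) = 60 · 3 = 180
  d = 36: σ(36) · Id(72/36) = 91 · 2 = 182
  d = 72: σ(72) · Id(72/72) = 195 · 1 = 195
Summing: (σ * Id)(72) = 72 + 108 + 96 + 126 + 144 + 135 + 104 + 168 + 156 + 180 + 182 + 195 = 1666.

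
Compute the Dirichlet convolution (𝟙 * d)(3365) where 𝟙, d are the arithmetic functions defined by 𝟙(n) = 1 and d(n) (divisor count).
(𝟙 * d)(3365) = 9

Divisors of 3365: [1, 5, 673, 3365]. For each d | 3365:
  d = 1: 𝟙(1) · d(3365/1) = 1 · 4 = 4
  d = 5: 𝟙(5) · d(3365/5) = 1 · 2 = 2
  d = 673: 𝟙(673) · d(3365/673) = 1 · 2 = 2
  d = 3365: 𝟙(3365) · d(3365/3365) = 1 · 1 = 1
Summing: (𝟙 * d)(3365) = 4 + 2 + 2 + 1 = 9.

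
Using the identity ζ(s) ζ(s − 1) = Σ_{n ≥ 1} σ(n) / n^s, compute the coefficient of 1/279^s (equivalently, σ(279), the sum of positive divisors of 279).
σ(279) = 416

In the product (Σ m^0/m^s)(Σ k / k^s) = Σ (Σ_{d | n} d) / n^s, the coefficient of 1/n^s is σ(n) = Σ_{d | n} d. For n = 279, divisors are [1, 3, 9, 31, 93, 279]; summing: σ(279) = 416.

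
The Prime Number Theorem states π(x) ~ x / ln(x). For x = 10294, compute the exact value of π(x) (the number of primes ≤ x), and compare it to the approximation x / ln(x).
π(10294) = 1262;  x/ln(x) ≈ 1114.15;  relative error ≈ 11.72%.

Directly count primes up to 10294: π(10294) = 1262. The PNT approximation gives 10294/ln(10294) ≈ 10294/9.23932 ≈ 1114.15. Relative error (π(x) − x/ln(x)) / π(x) ≈ 11.72%; the approximation is known to undercount slightly (Li(x) is a better estimate).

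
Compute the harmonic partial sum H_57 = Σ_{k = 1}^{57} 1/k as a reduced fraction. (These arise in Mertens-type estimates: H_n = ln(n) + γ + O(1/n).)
H_57 = 253437484000080020709989/54749786241679275146400

Direct summation: H_57 = 1 + 1/2 + ... + 1/57. The least common denominator is lcm(1, ..., 57) = 164249358725037825439200; over this denominator the numerator is 164249358725037825439200 + 82124679362518912719600 + 54749786241679275146400 + 41062339681259456359800 + 32849871745007565087840 + 27374893120839637573200 + 23464194103576832205600 + 20531169840629728179900 + 18249928747226425048800 + 16424935872503782543920 + 14931759884094347767200 + 13687446560419818786600 + 12634566055772140418400 + 11732097051788416102800 + 10949957248335855029280 + 10265584920314864089950 + 9661726983825754437600 + 9124964373613212524400 + 8644703090791464496800 + 8212467936251891271960 + 7821398034525610735200 + 7465879942047173883600 + 7141276466305992410400 + 6843723280209909393300 + 6569974349001513017568 + 6317283027886070209200 + 6083309582408808349600 + 5866048525894208051400 + 5663770990518545704800 + 5474978624167927514640 + 5298366410485091143200 + 5132792460157432044975 + 4977253294698115922400 + 4830863491912877218800 + 4692838820715366441120 + 4562482186806606262200 + 4439171857433454741600 + 4322351545395732248400 + 4211522018590713472800 + 4106233968125945635980 + 4006081920122873791200 + 3910699017262805367600 + 3819752528489251754400 + 3732939971023586941800 + 3649985749445285009760 + 3570638233152996205200 + 3494667206915698413600 + 3421861640104954696650 + 3352027729082404600800 + 3284987174500756508784 + 3220575661275251479200 + 3158641513943035104600 + 3099044504245996706400 + 3041654791204404174800 + 2986351976818869553440 + 2933024262947104025700 + 2881567696930488165600 = 760312452000240062129967, so H_57 = 760312452000240062129967/164249358725037825439200; reducing by gcd(760312452000240062129967, 164249358725037825439200) = 3 gives 253437484000080020709989/54749786241679275146400 ≈ 4.62901. (The PNT-adjacent estimate ln(57) + γ ≈ 4.62027 matches within O(1/n).)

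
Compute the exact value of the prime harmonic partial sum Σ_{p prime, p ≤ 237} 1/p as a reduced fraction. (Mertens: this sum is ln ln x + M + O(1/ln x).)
Σ 1/p = 8762990377702925264993654890050782886250854676753323401606562622367345144099360398279019780479/4445236185272185438169240794291312557432222642727183809026451438704160103479600800432029464270

π(237) = 51, so the primes ≤ 237 are [2, 3, 5, 7, 11, 13, 17, 19, 23, 29, 31, 37, 41, 43, 47, 53, 59, 61, 67, 71, 73, 79, 83, 89, 97, 101, 103, 107, 109, 113, 127, 131, 137, 139, 149, 151, 157, 163, 167, 173, 179, 181, 191, 193, 197, 199, 211, 223, 227, 229, 233]. Summing 1/p over these primes: 8762990377702925264993654890050782886250854676753323401606562622367345144099360398279019780479/4445236185272185438169240794291312557432222642727183809026451438704160103479600800432029464270 ≈ 1.9713. Mertens estimate ln ln(237) + 0.2615 ≈ 1.9604.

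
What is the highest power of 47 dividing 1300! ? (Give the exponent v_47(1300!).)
v_47(1300!) = 27

Legendre's formula: v_p(n!) = Σ_{k ≥ 1} ⌊n / p^k⌋. For p = 47, n = 1300, the terms are:
  ⌊1300/47^1⌋ = ⌊1300/47⌋ = 27
(the next term ⌊1300/47^2⌋ = 0, terminating the sum). Summing: v_47(1300!) = 27 = 27.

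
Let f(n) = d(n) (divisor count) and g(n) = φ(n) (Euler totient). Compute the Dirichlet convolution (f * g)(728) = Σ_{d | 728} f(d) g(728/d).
(d * φ)(728) = 1680

Divisors of 728: [1, 2, 4, 7, 8, 13, 14, 26, 28, 52, 56, 91, 104, 182, 364, 728]. For each d | 728:
  d = 1: d(1) · φ(728/1) = 1 · 288 = 288
  d = 2: d(2) · φ(728/2) = 2 · 144 = 288
  d = 4: d(4) · φ(728/4) = 3 · 72 = 216
  d = 7: d(7) · φ(728/7) = 2 · 48 = 96
  d = 8: d(8) · φ(728/8) = 4 · 72 = 288
  d = 13: d(13) · φ(728/13) = 2 · 24 = 48
  d = 14: d(14) · φ(728/14) = 4 · 24 = 96
  d = 26: d(26) · φ(728/26) = 4 · 12 = 48
  d = 28: d(28) · φ(728/28) = 6 · 12 = 72
  d = 52: d(52) · φ(728/52) = 6 · 6 = 36
  d = 56: d(56) · φ(728/56) = 8 · 12 = 96
  d = 91: d(91) · φ(728/91) = 4 · 4 = 16
  d = 104: d(104) · φ(728/104) = 8 · 6 = 48
  d = 182: d(182) · φ(728/182) = 8 · 2 = 16
  d = 364: d(364) · φ(728/364) = 12 · 1 = 12
  d = 728: d(728) · φ(728/728) = 16 · 1 = 16
Summing: (d * φ)(728) = 288 + 288 + 216 + 96 + 288 + 48 + 96 + 48 + 72 + 36 + 96 + 16 + 48 + 16 + 12 + 16 = 1680.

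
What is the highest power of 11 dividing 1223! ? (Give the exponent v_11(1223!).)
v_11(1223!) = 121

Legendre's formula: v_p(n!) = Σ_{k ≥ 1} ⌊n / p^k⌋. For p = 11, n = 1223, the terms are:
  ⌊1223/11^1⌋ = ⌊1223/11⌋ = 111
  ⌊1223/11^2⌋ = ⌊1223/121⌋ = 10
(the next term ⌊1223/11^3⌋ = 0, terminating the sum). Summing: v_11(1223!) = 111 + 10 = 121.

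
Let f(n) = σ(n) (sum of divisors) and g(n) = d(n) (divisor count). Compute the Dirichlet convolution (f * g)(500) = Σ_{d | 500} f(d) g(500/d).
(σ * d)(500) = 3840

Divisors of 500: [1, 2, 4, 5, 10, 20, 25, 50, 100, 125, 250, 500]. For each d | 500:
  d = 1: σ(1) · d(500/1) = 1 · 12 = 12
  d = 2: σ(2) · d(500/2) = 3 · 8 = 24
  d = 4: σ(4) · d(500/4) = 7 · 4 = 28
  d = 5: σ(5) · d(500/5) = 6 · 9 = 54
  d = 10: σ(10) · d(500/10) = 18 · 6 = 108
  d = 20: σ(20) · d(500/20) = 42 · 3 = 126
  d = 25: σ(25) · d(500/25) = 31 · 6 = 186
  d = 50: σ(50) · d(500/50) = 93 · 4 = 372
  d = 100: σ(100) · d(500/100) = 217 · 2 = 434
  d = 125: σ(125) · d(500/125) = 156 · 3 = 468
  d = 250: σ(250) · d(500/250) = 468 · 2 = 936
  d = 500: σ(500) · d(500/500) = 1092 · 1 = 1092
Summing: (σ * d)(500) = 12 + 24 + 28 + 54 + 108 + 126 + 186 + 372 + 434 + 468 + 936 + 1092 = 3840.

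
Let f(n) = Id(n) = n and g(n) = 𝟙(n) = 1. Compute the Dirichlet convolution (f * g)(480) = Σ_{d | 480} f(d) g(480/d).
(Id * 𝟙)(480) = 1512

Divisors of 480: [1, 2, 3, 4, 5, 6, 8, 10, 12, 15, 16, 20, 24, 30, 32, 40, 48, 60, 80, 96, 120, 160, 240, 480]. For each d | 480:
  d = 1: Id(1) · 𝟙(480/1) = 1 · 1 = 1
  d = 2: Id(2) · 𝟙(480/2) = 2 · 1 = 2
  d = 3: Id(3) · 𝟙(480/3) = 3 · 1 = 3
  d = 4: Id(4) · 𝟙(480/4) = 4 · 1 = 4
  d = 5: Id(5) · 𝟙(480/5) = 5 · 1 = 5
  d = 6: Id(6) · 𝟙(480/6) = 6 · 1 = 6
  d = 8: Id(8) · 𝟙(480/8) = 8 · 1 = 8
  d = 10: Id(10) · 𝟙(480/10) = 10 · 1 = 10
  d = 12: Id(12) · 𝟙(480/12) = 12 · 1 = 12
  d = 15: Id(15) · 𝟙(480/15) = 15 · 1 = 15
  d = 16: Id(16) · 𝟙(480/16) = 16 · 1 = 16
  d = 20: Id(20) · 𝟙(480/20) = 20 · 1 = 20
  d = 24: Id(24) · 𝟙(480/24) = 24 · 1 = 24
  d = 30: Id(30) · 𝟙(480/30) = 30 · 1 = 30
  d = 32: Id(32) · 𝟙(480/32) = 32 · 1 = 32
  d = 40: Id(40) · 𝟙(480/40) = 40 · 1 = 40
  d = 48: Id(48) · 𝟙(480/48) = 48 · 1 = 48
  d = 60: Id(60) · 𝟙(480/60) = 60 · 1 = 60
  d = 80: Id(80) · 𝟙(480/80) = 80 · 1 = 80
  d = 96: Id(96) · 𝟙(480/96) = 96 · 1 = 96
  d = 120: Id(120) · 𝟙(480/120) = 120 · 1 = 120
  d = 160: Id(160) · 𝟙(480/160) = 160 · 1 = 160
  d = 240: Id(240) · 𝟙(480/240) = 240 · 1 = 240
  d = 480: Id(480) · 𝟙(480/480) = 480 · 1 = 480
Summing: (Id * 𝟙)(480) = 1 + 2 + 3 + 4 + 5 + 6 + 8 + 10 + 12 + 15 + 16 + 20 + 24 + 30 + 32 + 40 + 48 + 60 + 80 + 96 + 120 + 160 + 240 + 480 = 1512.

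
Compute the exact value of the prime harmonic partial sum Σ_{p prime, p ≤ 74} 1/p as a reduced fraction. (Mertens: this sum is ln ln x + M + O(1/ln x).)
Σ 1/p = 71544353681891529224514036059/40729680599249024150621323470

π(74) = 21, so the primes ≤ 74 are [2, 3, 5, 7, 11, 13, 17, 19, 23, 29, 31, 37, 41, 43, 47, 53, 59, 61, 67, 71, 73]. Summing 1/p over these primes: 71544353681891529224514036059/40729680599249024150621323470 ≈ 1.7566. Mertens estimate ln ln(74) + 0.2615 ≈ 1.7211.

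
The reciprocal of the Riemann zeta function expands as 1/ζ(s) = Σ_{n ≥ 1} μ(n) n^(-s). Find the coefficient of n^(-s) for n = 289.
μ(289) = 0

Factor n = 289 = 17^2. μ(n) = 0 if any exponent ≥ 2 (not squarefree); otherwise μ(n) = (−1)^{ω(n)} where ω(n) is the number of distinct prime factors. Applying: μ(289) = 0.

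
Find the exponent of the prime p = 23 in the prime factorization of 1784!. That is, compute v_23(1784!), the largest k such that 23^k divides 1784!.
v_23(1784!) = 80

Legendre's formula: v_p(n!) = Σ_{k ≥ 1} ⌊n / p^k⌋. For p = 23, n = 1784, the terms are:
  ⌊1784/23^1⌋ = ⌊1784/23⌋ = 77
  ⌊1784/23^2⌋ = ⌊1784/529⌋ = 3
(the next term ⌊1784/23^3⌋ = 0, terminating the sum). Summing: v_23(1784!) = 77 + 3 = 80.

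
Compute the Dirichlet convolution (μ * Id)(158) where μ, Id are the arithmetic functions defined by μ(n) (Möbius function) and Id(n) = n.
(μ * Id)(158) = 78

Divisors of 158: [1, 2, 79, 158]. For each d | 158:
  d = 1: μ(1) · Id(158/1) = 1 · 158 = 158
  d = 2: μ(2) · Id(158/2) = -1 · 79 = -79
  d = 79: μ(79) · Id(158/79) = -1 · 2 = -2
  d = 158: μ(158) · Id(158/158) = 1 · 1 = 1
Summing: (μ * Id)(158) = 158 + -79 + -2 + 1 = 78.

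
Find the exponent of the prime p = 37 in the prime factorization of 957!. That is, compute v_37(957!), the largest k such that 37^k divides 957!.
v_37(957!) = 25

Legendre's formula: v_p(n!) = Σ_{k ≥ 1} ⌊n / p^k⌋. For p = 37, n = 957, the terms are:
  ⌊957/37^1⌋ = ⌊957/37⌋ = 25
(the next term ⌊957/37^2⌋ = 0, terminating the sum). Summing: v_37(957!) = 25 = 25.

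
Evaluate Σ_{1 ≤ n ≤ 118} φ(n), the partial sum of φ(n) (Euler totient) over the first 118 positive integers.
Σ_{n ≤ 118} φ(n) = 4258

Compute φ(n) for each 1 ≤ n ≤ 118: φ(1) = 1, φ(2) = 1, φ(3) = 2, φ(4) = 2, φ(5) = 4, φ(6) = 2, φ(7) = 6, φ(8) = 4, φ(9) = 6, φ(10) = 4, φ(11) = 10, φ(12) = 4, φ(13) = 12, φ(14) = 6, φ(15) = 8, φ(16) = 8, φ(17) = 16, φ(18) = 6, φ(19) = 18, φ(20) = 8, φ(21) = 12, φ(22) = 10, φ(23) = 22, φ(24) = 8, φ(25) = 20, φ(26) = 12, φ(27) = 18, φ(28) = 12, φ(29) = 28, φ(30) = 8, φ(31) = 30, φ(32) = 16, φ(33) = 20, φ(34) = 16, φ(35) = 24, φ(36) = 12, φ(37) = 36, φ(38) = 18, φ(39) = 24, φ(40) = 16, φ(41) = 40, φ(42) = 12, φ(43) = 42, φ(44) = 20, φ(45) = 24, φ(46) = 22, φ(47) = 46, φ(48) = 16, φ(49) = 42, φ(50) = 20, φ(51) = 32, φ(52) = 24, φ(53) = 52, φ(54) = 18, φ(55) = 40, φ(56) = 24, φ(57) = 36, φ(58) = 28, φ(59) = 58, φ(60) = 16, φ(61) = 60, φ(62) = 30, φ(63) = 36, φ(64) = 32, φ(65) = 48, φ(66) = 20, φ(67) = 66, φ(68) = 32, φ(69) = 44, φ(70) = 24, φ(71) = 70, φ(72) = 24, φ(73) = 72, φ(74) = 36, φ(75) = 40, φ(76) = 36, φ(77) = 60, φ(78) = 24, φ(79) = 78, φ(80) = 32, φ(81) = 54, φ(82) = 40, φ(83) = 82, φ(84) = 24, φ(85) = 64, φ(86) = 42, φ(87) = 56, φ(88) = 40, φ(89) = 88, φ(90) = 24, φ(91) = 72, φ(92) = 44, φ(93) = 60, φ(94) = 46, φ(95) = 72, φ(96) = 32, φ(97) = 96, φ(98) = 42, φ(99) = 60, φ(100) = 40, φ(101) = 100, φ(102) = 32, φ(103) = 102, φ(104) = 48, φ(105) = 48, φ(106) = 52, φ(107) = 106, φ(108) = 36, φ(109) = 108, φ(110) = 40, φ(111) = 72, φ(112) = 48, φ(113) = 112, φ(114) = 36, φ(115) = 88, φ(116) = 56, φ(117) = 72, φ(118) = 58. Summing all 118 values: 4258. (Average order: Σ_{n ≤ x} φ(n) ~ (3/π²) x². For x = 118, (3/π²)·118² ≈ 4232.39.)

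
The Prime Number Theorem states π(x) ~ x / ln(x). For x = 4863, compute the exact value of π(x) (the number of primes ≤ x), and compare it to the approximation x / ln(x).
π(4863) = 651;  x/ln(x) ≈ 572.83;  relative error ≈ 12.01%.

Directly count primes up to 4863: π(4863) = 651. The PNT approximation gives 4863/ln(4863) ≈ 4863/8.48941 ≈ 572.83. Relative error (π(x) − x/ln(x)) / π(x) ≈ 12.01%; the approximation is known to undercount slightly (Li(x) is a better estimate).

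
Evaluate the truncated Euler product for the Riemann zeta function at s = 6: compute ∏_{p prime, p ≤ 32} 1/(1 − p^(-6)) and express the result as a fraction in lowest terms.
∏ = 21845630847366461901783214359247811231609675/21473219492121468455585352466296495056879616

The primes p ≤ 32 are [2, 3, 5, 7, 11, 13, 17, 19, 23, 29, 31]. For each prime, (1 − 1/p^6)^(-1) = p^6 / (p^6 − 1). The product is (1 − 1/2^6)^(-1), (1 − 1/3^6)^(-1), (1 − 1/5^6)^(-1), (1 − 1/7^6)^(-1), (1 − 1/11^6)^(-1), (1 − 1/13^6)^(-1), (1 − 1/17^6)^(-1), (1 − 1/19^6)^(-1), (1 − 1/23^6)^(-1), (1 − 1/29^6)^(-1), (1 − 1/31^6)^(-1) = ∏ p^6 / (p^6 − 1) = 21845630847366461901783214359247811231609675/21473219492121468455585352466296495056879616.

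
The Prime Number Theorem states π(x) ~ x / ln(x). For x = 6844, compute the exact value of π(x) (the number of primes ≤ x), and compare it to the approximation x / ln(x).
π(6844) = 881;  x/ln(x) ≈ 774.99;  relative error ≈ 12.03%.

Directly count primes up to 6844: π(6844) = 881. The PNT approximation gives 6844/ln(6844) ≈ 6844/8.83113 ≈ 774.99. Relative error (π(x) − x/ln(x)) / π(x) ≈ 12.03%; the approximation is known to undercount slightly (Li(x) is a better estimate).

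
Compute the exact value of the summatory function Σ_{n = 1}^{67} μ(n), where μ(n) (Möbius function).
Σ_{n ≤ 67} μ(n) = -2

Compute μ(n) for each 1 ≤ n ≤ 67: μ(1) = 1, μ(2) = -1, μ(3) = -1, μ(4) = 0, μ(5) = -1, μ(6) = 1, μ(7) = -1, μ(8) = 0, μ(9) = 0, μ(10) = 1, μ(11) = -1, μ(12) = 0, μ(13) = -1, μ(14) = 1, μ(15) = 1, μ(16) = 0, μ(17) = -1, μ(18) = 0, μ(19) = -1, μ(20) = 0, μ(21) = 1, μ(22) = 1, μ(23) = -1, μ(24) = 0, μ(25) = 0, μ(26) = 1, μ(27) = 0, μ(28) = 0, μ(29) = -1, μ(30) = -1, μ(31) = -1, μ(32) = 0, μ(33) = 1, μ(34) = 1, μ(35) = 1, μ(36) = 0, μ(37) = -1, μ(38) = 1, μ(39) = 1, μ(40) = 0, μ(41) = -1, μ(42) = -1, μ(43) = -1, μ(44) = 0, μ(45) = 0, μ(46) = 1, μ(47) = -1, μ(48) = 0, μ(49) = 0, μ(50) = 0, μ(51) = 1, μ(52) = 0, μ(53) = -1, μ(54) = 0, μ(55) = 1, μ(56) = 0, μ(57) = 1, μ(58) = 1, μ(59) = -1, μ(60) = 0, μ(61) = -1, μ(62) = 1, μ(63) = 0, μ(64) = 0, μ(65) = 1, μ(66) = -1, μ(67) = -1. Summing all 67 values: -2. (Mertens function M(x) = Σ_{n ≤ x} μ(n); on average M(x) should be small (PNT ⟺ M(x) = o(x)).)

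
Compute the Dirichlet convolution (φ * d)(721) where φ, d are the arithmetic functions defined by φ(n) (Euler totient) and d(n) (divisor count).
(φ * d)(721) = 832

Divisors of 721: [1, 7, 103, 721]. For each d | 721:
  d = 1: φ(1) · d(721/1) = 1 · 4 = 4
  d = 7: φ(7) · d(721/7) = 6 · 2 = 12
  d = 103: φ(103) · d(721/103) = 102 · 2 = 204
  d = 721: φ(721) · d(721/721) = 612 · 1 = 612
Summing: (φ * d)(721) = 4 + 12 + 204 + 612 = 832.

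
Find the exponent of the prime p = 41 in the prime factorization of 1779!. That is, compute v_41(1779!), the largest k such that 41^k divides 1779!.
v_41(1779!) = 44

Legendre's formula: v_p(n!) = Σ_{k ≥ 1} ⌊n / p^k⌋. For p = 41, n = 1779, the terms are:
  ⌊1779/41^1⌋ = ⌊1779/41⌋ = 43
  ⌊1779/41^2⌋ = ⌊1779/1681⌋ = 1
(the next term ⌊1779/41^3⌋ = 0, terminating the sum). Summing: v_41(1779!) = 43 + 1 = 44.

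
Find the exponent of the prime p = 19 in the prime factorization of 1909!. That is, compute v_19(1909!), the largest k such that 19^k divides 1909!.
v_19(1909!) = 105

Legendre's formula: v_p(n!) = Σ_{k ≥ 1} ⌊n / p^k⌋. For p = 19, n = 1909, the terms are:
  ⌊1909/19^1⌋ = ⌊1909/19⌋ = 100
  ⌊1909/19^2⌋ = ⌊1909/361⌋ = 5
(the next term ⌊1909/19^3⌋ = 0, terminating the sum). Summing: v_19(1909!) = 100 + 5 = 105.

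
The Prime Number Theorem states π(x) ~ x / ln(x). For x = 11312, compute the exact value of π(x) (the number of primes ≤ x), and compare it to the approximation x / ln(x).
π(11312) = 1367;  x/ln(x) ≈ 1211.96;  relative error ≈ 11.34%.

Directly count primes up to 11312: π(11312) = 1367. The PNT approximation gives 11312/ln(11312) ≈ 11312/9.33362 ≈ 1211.96. Relative error (π(x) − x/ln(x)) / π(x) ≈ 11.34%; the approximation is known to undercount slightly (Li(x) is a better estimate).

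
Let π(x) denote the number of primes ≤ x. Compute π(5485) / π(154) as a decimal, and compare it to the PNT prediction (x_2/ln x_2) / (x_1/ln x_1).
π(5485)/π(154) = 725/36 ≈ 20.1389;  PNT prediction ≈ 20.8369.

π(154) = 36 and π(5485) = 725, so π(5485)/π(154) ≈ 20.1389. The PNT-predicted ratio is (5485/ln(5485)) / (154/ln(154)) ≈ 20.8369. The two agree to within a few percent, as expected.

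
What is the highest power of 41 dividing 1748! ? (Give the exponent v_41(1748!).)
v_41(1748!) = 43

Legendre's formula: v_p(n!) = Σ_{k ≥ 1} ⌊n / p^k⌋. For p = 41, n = 1748, the terms are:
  ⌊1748/41^1⌋ = ⌊1748/41⌋ = 42
  ⌊1748/41^2⌋ = ⌊1748/1681⌋ = 1
(the next term ⌊1748/41^3⌋ = 0, terminating the sum). Summing: v_41(1748!) = 42 + 1 = 43.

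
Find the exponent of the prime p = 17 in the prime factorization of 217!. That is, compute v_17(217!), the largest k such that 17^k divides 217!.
v_17(217!) = 12

Legendre's formula: v_p(n!) = Σ_{k ≥ 1} ⌊n / p^k⌋. For p = 17, n = 217, the terms are:
  ⌊217/17^1⌋ = ⌊217/17⌋ = 12
(the next term ⌊217/17^2⌋ = 0, terminating the sum). Summing: v_17(217!) = 12 = 12.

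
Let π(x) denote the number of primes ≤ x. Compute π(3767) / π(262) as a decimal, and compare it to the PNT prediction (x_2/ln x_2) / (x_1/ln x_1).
π(3767)/π(262) = 524/55 ≈ 9.5273;  PNT prediction ≈ 9.7232.

π(262) = 55 and π(3767) = 524, so π(3767)/π(262) ≈ 9.5273. The PNT-predicted ratio is (3767/ln(3767)) / (262/ln(262)) ≈ 9.7232. The two agree to within a few percent, as expected.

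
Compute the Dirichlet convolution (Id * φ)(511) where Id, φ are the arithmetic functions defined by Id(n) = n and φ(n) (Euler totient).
(Id * φ)(511) = 1885

Divisors of 511: [1, 7, 73, 511]. For each d | 511:
  d = 1: Id(1) · φ(511/1) = 1 · 432 = 432
  d = 7: Id(7) · φ(511/7) = 7 · 72 = 504
  d = 73: Id(73) · φ(511/73) = 73 · 6 = 438
  d = 511: Id(511) · φ(511/511) = 511 · 1 = 511
Summing: (Id * φ)(511) = 432 + 504 + 438 + 511 = 1885.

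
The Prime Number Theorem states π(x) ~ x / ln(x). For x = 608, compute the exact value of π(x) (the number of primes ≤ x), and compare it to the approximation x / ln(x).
π(608) = 111;  x/ln(x) ≈ 94.85;  relative error ≈ 14.55%.

Directly count primes up to 608: π(608) = 111. The PNT approximation gives 608/ln(608) ≈ 608/6.41017 ≈ 94.85. Relative error (π(x) − x/ln(x)) / π(x) ≈ 14.55%; the approximation is known to undercount slightly (Li(x) is a better estimate).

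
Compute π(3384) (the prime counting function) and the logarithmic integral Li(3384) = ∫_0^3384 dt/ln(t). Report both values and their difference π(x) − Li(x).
π(3384) = 476;  Li(3384) ≈ 490.36;  π(x) − Li(x) ≈ -14.36.

Direct count of primes ≤ 3384 gives π(3384) = 476. Numerical evaluation of the logarithmic integral gives Li(3384) ≈ 490.36. The difference π(x) − Li(x) ≈ -14.36 is typically negative for small/moderate x (Li(x) overestimates), though Littlewood's theorem shows this sign changes infinitely often.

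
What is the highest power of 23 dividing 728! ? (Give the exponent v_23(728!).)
v_23(728!) = 32

Legendre's formula: v_p(n!) = Σ_{k ≥ 1} ⌊n / p^k⌋. For p = 23, n = 728, the terms are:
  ⌊728/23^1⌋ = ⌊728/23⌋ = 31
  ⌊728/23^2⌋ = ⌊728/529⌋ = 1
(the next term ⌊728/23^3⌋ = 0, terminating the sum). Summing: v_23(728!) = 31 + 1 = 32.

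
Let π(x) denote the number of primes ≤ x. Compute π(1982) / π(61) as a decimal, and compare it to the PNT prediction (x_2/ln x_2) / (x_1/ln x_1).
π(1982)/π(61) = 299/18 ≈ 16.6111;  PNT prediction ≈ 17.5938.

π(61) = 18 and π(1982) = 299, so π(1982)/π(61) ≈ 16.6111. The PNT-predicted ratio is (1982/ln(1982)) / (61/ln(61)) ≈ 17.5938. The two agree to within a few percent, as expected.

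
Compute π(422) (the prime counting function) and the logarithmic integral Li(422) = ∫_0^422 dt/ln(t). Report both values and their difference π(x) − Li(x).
π(422) = 82;  Li(422) ≈ 89.07;  π(x) − Li(x) ≈ -7.07.

Direct count of primes ≤ 422 gives π(422) = 82. Numerical evaluation of the logarithmic integral gives Li(422) ≈ 89.07. The difference π(x) − Li(x) ≈ -7.07 is typically negative for small/moderate x (Li(x) overestimates), though Littlewood's theorem shows this sign changes infinitely often.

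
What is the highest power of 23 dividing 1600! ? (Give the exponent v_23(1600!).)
v_23(1600!) = 72

Legendre's formula: v_p(n!) = Σ_{k ≥ 1} ⌊n / p^k⌋. For p = 23, n = 1600, the terms are:
  ⌊1600/23^1⌋ = ⌊1600/23⌋ = 69
  ⌊1600/23^2⌋ = ⌊1600/529⌋ = 3
(the next term ⌊1600/23^3⌋ = 0, terminating the sum). Summing: v_23(1600!) = 69 + 3 = 72.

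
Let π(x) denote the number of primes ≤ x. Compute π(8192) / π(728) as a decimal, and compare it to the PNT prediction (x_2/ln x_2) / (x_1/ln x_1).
π(8192)/π(728) = 1028/129 ≈ 7.9690;  PNT prediction ≈ 8.2299.

π(728) = 129 and π(8192) = 1028, so π(8192)/π(728) ≈ 7.9690. The PNT-predicted ratio is (8192/ln(8192)) / (728/ln(728)) ≈ 8.2299. The two agree to within a few percent, as expected.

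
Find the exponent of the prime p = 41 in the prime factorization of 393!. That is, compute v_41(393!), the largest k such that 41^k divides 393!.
v_41(393!) = 9

Legendre's formula: v_p(n!) = Σ_{k ≥ 1} ⌊n / p^k⌋. For p = 41, n = 393, the terms are:
  ⌊393/41^1⌋ = ⌊393/41⌋ = 9
(the next term ⌊393/41^2⌋ = 0, terminating the sum). Summing: v_41(393!) = 9 = 9.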